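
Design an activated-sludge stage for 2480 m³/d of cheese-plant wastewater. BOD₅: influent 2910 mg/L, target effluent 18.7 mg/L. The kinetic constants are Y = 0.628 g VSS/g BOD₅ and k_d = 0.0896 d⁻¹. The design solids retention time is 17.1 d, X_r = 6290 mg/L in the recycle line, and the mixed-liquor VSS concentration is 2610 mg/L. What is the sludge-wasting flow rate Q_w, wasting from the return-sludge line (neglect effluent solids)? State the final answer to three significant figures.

Q_w ≈ 283 m³/d

From the SRT design equation V = Y Q (S₀−S) θ_c / [X (1 + k_d θ_c)] = 0.628 × 2480 × (2910 − 18.7) × 17.1 / [2610 × (1 + 0.0896 × 17.1)] = 7.7×10^7 / 6609 = 11651 m³.
θ_c = V·X/(Q_w·X_r) when wasting from the recycle, so Q_w = V·X/(θ_c·X_r) = 11651 × 2610 / (17.1 × 6290) = 282.7 m³/d.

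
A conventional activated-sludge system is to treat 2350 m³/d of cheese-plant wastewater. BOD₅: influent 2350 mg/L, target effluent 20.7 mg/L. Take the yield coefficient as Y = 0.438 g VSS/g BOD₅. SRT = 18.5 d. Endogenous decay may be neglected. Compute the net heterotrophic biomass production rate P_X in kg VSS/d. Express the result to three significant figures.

P_X ≈ 2400 kg VSS/d

No decay correction is needed, so Y_obs = Y = 0.438.
Q·(S₀ − S) = 2350 × (2350 − 20.7) × 10⁻³ = 5474 kg/d removed.
Net biomass production P_X = Y_obs × Q·(S₀ − S) = 0.4380 × 5474 = 2398 kg VSS/d.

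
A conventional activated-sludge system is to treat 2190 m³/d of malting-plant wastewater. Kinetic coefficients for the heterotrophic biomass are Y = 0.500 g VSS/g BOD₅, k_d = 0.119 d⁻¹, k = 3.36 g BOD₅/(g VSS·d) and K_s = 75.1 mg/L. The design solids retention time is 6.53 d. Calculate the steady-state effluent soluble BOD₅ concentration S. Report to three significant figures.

S ≈ 14.5 mg/L

Effluent substrate depends only on kinetics and SRT: S = K_s(1 + k_d θ_c) / [θ_c(Yk − k_d) − 1] = 75.1 × (1 + 0.119 × 6.53) / [6.53 × (0.500 × 3.36 − 0.119) − 1] = 133.5 / 9.193 = 14.52 mg/L.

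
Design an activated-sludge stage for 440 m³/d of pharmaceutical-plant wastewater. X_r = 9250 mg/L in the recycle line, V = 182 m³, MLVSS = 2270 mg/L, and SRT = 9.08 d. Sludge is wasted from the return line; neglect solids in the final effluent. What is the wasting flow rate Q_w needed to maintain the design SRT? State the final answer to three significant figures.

Q_w ≈ 4.92 m³/d

θ_c = V·X/(Q_w·X_r) when wasting from the recycle, so Q_w = V·X/(θ_c·X_r) = 182.0 × 2270 / (9.08 × 9250) = 4.919 m³/d.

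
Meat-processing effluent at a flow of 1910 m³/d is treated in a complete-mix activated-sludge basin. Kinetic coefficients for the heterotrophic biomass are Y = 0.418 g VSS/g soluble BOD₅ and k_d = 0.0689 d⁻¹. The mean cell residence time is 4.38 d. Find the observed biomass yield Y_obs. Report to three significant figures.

Correct the yield for decay: Y_obs = Y/(1 + k_d θ_c) = 0.418 / (1 + 0.0689 × 4.38) = 0.418 / 1.302 = 0.3211.

Y_obs ≈ 0.321 g VSS/g soluble BOD₅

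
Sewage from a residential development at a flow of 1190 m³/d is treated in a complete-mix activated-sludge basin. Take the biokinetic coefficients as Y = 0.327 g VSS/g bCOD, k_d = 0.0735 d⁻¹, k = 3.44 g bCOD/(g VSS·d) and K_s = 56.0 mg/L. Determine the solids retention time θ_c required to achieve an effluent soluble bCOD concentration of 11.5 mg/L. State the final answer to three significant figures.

From 1/θ_c = Y·k·S/(K_s + S) − k_d: Y·k·S/(K_s+S) = 0.327 × 3.44 × 11.5 / (56.0 + 11.5) = 0.1916 d⁻¹.
Then 1/θ_c = μ − k_d = 0.1916 − 0.0735 = 0.1181 d⁻¹, giving θ_c = 8.464 d.

θ_c ≈ 8.46 d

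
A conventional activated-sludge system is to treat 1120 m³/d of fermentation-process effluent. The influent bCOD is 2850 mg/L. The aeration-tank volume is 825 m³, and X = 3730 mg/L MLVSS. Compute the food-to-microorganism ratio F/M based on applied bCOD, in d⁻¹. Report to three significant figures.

F/M ≈ 1.04 d⁻¹

Food-to-microorganism ratio F/M = Q S₀ / (V X) = 1120 × 2850 / (825.0 × 3730) = 1.037 d⁻¹.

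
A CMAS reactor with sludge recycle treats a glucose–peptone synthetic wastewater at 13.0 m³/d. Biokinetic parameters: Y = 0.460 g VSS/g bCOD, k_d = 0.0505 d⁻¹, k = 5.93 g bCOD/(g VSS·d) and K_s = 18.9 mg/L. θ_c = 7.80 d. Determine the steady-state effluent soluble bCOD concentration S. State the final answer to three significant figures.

S ≈ 1.32 mg/L

For a completely mixed reactor with recycle the Lawrence–McCarty relation gives S = K_s·(1 + k_d·θ_c) / [θ_c·(Y·k − k_d) − 1] = 18.9 × (1 + 0.0505 × 7.80) / [7.80 × (0.460 × 5.93 − 0.0505) − 1] = 26.34 / 19.88 = 1.325 mg/L.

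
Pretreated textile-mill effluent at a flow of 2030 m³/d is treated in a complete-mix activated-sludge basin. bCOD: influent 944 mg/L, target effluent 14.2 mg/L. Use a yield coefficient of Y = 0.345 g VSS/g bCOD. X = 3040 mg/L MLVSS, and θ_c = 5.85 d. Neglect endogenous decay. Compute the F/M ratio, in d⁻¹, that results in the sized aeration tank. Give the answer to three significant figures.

V·X = Y·Q·ΔS·θ_c gives V = 0.345 × 2030 × (944 − 14.2) × 5.85 / 3040 = 1253 m³.
Food-to-microorganism ratio F/M = Q S₀ / (V X) = 2030 × 944 / (1253 × 3040) = 0.5030 d⁻¹.

F/M ≈ 0.503 d⁻¹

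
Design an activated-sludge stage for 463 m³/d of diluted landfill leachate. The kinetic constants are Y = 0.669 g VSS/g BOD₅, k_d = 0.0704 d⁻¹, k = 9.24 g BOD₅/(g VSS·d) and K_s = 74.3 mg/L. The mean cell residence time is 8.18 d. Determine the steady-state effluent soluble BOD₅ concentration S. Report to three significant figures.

S ≈ 2.39 mg/L

Effluent substrate depends only on kinetics and SRT: S = K_s(1 + k_d θ_c) / [θ_c(Yk − k_d) − 1] = 74.3 × (1 + 0.0704 × 8.18) / [8.18 × (0.669 × 9.24 − 0.0704) − 1] = 117.1 / 48.99 = 2.390 mg/L.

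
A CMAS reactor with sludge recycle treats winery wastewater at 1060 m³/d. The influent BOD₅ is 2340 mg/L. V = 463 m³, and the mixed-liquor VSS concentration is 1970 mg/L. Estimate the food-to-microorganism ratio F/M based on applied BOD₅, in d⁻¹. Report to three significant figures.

F/M ≈ 2.72 d⁻¹

F/M = Q·S₀ / (V·X) = 1060 × 2340 / (463.0 × 1970) = 2.719 g BOD₅·(g VSS·d)⁻¹.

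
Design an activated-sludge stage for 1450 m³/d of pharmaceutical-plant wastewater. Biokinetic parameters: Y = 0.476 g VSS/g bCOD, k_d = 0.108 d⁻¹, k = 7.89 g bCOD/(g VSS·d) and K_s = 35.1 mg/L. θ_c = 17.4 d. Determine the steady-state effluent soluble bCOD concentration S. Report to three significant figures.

S ≈ 1.62 mg/L

From the Monod/SRT balance for a CMAS, S = K_s·(1+k_d θ_c)/[θ_c·(Y k − k_d) − 1] = 35.1 × (1 + 0.108 × 17.4) / [17.4 × (0.476 × 7.89 − 0.108) − 1] = 101.1 / 62.47 = 1.618 mg/L.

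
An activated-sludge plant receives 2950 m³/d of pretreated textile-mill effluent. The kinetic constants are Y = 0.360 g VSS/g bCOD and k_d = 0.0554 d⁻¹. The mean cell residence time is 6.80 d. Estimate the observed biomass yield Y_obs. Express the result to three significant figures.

The observed yield is Y_obs = Y/(1 + k_d·θ_c) = 0.360 / (1 + 0.0554 × 6.80) = 0.360 / 1.377 = 0.2615 g VSS per g bCOD removed.

Y_obs ≈ 0.261 g VSS/g bCOD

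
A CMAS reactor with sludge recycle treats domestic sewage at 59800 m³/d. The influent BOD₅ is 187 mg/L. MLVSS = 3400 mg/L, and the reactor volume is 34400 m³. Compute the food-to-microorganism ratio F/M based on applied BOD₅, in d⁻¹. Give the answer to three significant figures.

F/M = Q·S₀ / (V·X) = 59800 × 187 / (34400 × 3400) = 0.09561 g BOD₅·(g VSS·d)⁻¹.

F/M ≈ 0.0956 d⁻¹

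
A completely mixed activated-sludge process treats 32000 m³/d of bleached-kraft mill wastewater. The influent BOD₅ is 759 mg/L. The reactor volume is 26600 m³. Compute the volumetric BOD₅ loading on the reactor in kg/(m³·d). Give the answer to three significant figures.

L_v ≈ 0.913 kg BOD₅/(m³·d)

Applied BOD₅ load per unit volume = Q·S₀/V = (32000 × 759/1000)/26600 = 0.9131 kg BOD₅·m⁻³·d⁻¹.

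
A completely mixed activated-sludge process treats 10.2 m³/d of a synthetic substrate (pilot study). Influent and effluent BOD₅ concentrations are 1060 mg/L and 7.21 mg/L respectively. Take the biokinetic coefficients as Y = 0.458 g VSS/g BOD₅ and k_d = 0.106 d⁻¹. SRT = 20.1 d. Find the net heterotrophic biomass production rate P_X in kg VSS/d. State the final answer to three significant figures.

Observed yield with endogenous decay: Y_obs = Y / (1 + k_d·θ_c) = 0.458 / (1 + 0.106 × 20.1) = 0.458 / 3.131 = 0.1463 g VSS/g BOD₅.
Mass of BOD₅ removed per day: Q(S₀ − S) = 10.2 × 1053 g/m³ = 10.74 kg/d.
Net biomass production P_X = Y_obs × Q·(S₀ − S) = 0.1463 × 10.74 = 1.571 kg VSS/d.

P_X ≈ 1.57 kg VSS/d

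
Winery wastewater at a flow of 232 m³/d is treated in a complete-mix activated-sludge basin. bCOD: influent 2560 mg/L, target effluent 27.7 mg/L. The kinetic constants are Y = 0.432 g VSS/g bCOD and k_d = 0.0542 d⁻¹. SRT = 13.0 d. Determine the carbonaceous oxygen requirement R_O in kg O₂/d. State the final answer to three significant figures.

The observed yield is Y_obs = Y/(1 + k_d·θ_c) = 0.432 / (1 + 0.0542 × 13.0) = 0.432 / 1.705 = 0.2534 g VSS per g bCOD removed.
ΔS = 2560 − 27.7 = 2532 mg/L, so the substrate removal rate is 232 × 2532/1000 = 587.5 kg bCOD/d.
Net sludge production P_X = 0.2534 × 587.5 = 148.9 kg VSS/d.
R_O = Q·(S₀ − S) − 1.42·P_X = 587.5 − 1.42 × 148.9 = 376.1 kg O₂/d.

R_O ≈ 376 kg O₂/d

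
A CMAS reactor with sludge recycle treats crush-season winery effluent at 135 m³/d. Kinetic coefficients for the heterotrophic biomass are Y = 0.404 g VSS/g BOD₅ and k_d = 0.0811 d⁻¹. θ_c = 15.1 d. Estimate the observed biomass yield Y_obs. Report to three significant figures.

Y_obs = Y / (1 + k_d θ_c) = 0.404 / (1 + 0.0811 × 15.1) = 0.404 / 2.225 = 0.1816.

Y_obs ≈ 0.182 g VSS/g BOD₅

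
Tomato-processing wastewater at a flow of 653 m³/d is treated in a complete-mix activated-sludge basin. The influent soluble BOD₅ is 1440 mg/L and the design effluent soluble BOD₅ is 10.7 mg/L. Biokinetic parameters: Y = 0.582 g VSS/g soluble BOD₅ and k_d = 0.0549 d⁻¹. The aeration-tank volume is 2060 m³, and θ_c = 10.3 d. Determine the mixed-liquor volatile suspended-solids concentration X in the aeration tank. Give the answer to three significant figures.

X ≈ 1730 mg/L

From V·X·(1 + k_d·θ_c) = Y·Q·(S₀ − S)·θ_c: X = 0.582 × 653 × (1440 − 10.7) × 10.3 / [2060 × (1 + 0.0549 × 10.3)] = 1735 mg/L.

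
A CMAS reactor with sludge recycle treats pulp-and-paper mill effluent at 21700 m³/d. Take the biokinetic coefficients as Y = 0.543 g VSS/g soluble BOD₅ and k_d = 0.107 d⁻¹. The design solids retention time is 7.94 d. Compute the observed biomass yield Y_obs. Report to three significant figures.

Y_obs ≈ 0.294 g VSS/g soluble BOD₅

Observed yield with endogenous decay: Y_obs = Y / (1 + k_d·θ_c) = 0.543 / (1 + 0.107 × 7.94) = 0.543 / 1.850 = 0.2936 g VSS/g soluble BOD₅.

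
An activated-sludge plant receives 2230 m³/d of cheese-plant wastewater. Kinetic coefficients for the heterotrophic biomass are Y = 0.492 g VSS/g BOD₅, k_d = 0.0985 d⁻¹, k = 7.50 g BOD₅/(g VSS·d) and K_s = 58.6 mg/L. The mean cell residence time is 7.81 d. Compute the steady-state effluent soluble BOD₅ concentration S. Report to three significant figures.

S ≈ 3.83 mg/L

From the Monod/SRT balance for a CMAS, S = K_s·(1+k_d θ_c)/[θ_c·(Y k − k_d) − 1] = 58.6 × (1 + 0.0985 × 7.81) / [7.81 × (0.492 × 7.50 − 0.0985) − 1] = 103.7 / 27.05 = 3.833 mg/L.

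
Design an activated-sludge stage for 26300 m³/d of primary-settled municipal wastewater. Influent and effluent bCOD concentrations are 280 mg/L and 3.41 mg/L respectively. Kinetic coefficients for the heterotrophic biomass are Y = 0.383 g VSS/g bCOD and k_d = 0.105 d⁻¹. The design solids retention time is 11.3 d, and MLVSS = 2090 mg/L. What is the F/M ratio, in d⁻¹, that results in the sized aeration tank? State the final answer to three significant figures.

F/M ≈ 0.511 d⁻¹

Rearranging the biomass balance for a CMAS with decay, V = Y·Q·ΔS·θ_c / [X·(1+k_d θ_c)] = 0.383 × 26300 × (280 − 3.41) × 11.3 / [2090 × (1 + 0.105 × 11.3)] = 3.15×10^7 / 4570 = 6889 m³.
F/M = applied load / biomass = Q·S₀/(V·X) = 26300 × 280 / (6889 × 2090) = 0.5114 d⁻¹.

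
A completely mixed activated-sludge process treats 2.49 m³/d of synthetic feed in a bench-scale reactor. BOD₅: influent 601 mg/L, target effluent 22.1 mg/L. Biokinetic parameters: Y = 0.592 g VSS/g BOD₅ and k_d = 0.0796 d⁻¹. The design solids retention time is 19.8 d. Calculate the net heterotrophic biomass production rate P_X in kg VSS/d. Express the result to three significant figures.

Y_obs = Y / (1 + k_d θ_c) = 0.592 / (1 + 0.0796 × 19.8) = 0.592 / 2.576 = 0.2298.
ΔS = 601 − 22.1 = 578.9 mg/L, so the substrate removal rate is 2.49 × 578.9/1000 = 1.441 kg BOD₅/d.
So the net sludge growth is P_X = 0.2298 × 1.441 = 0.3313 kg VSS/d.

P_X ≈ 0.331 kg VSS/d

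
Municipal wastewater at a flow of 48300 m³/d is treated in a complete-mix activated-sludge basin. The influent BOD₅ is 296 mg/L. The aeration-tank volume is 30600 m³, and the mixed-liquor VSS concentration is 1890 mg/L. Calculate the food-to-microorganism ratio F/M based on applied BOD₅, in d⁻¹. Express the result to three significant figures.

F/M ≈ 0.247 d⁻¹

F/M = Q·S₀ / (V·X) = 48300 × 296 / (30600 × 1890) = 0.2472 g BOD₅·(g VSS·d)⁻¹.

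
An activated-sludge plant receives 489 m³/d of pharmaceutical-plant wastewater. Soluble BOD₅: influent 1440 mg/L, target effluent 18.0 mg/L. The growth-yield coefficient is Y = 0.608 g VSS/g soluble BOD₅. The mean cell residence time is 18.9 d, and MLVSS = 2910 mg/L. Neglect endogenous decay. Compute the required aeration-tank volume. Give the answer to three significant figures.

V·X = Y·Q·ΔS·θ_c gives V = 0.608 × 489 × (1440 − 18.0) × 18.9 / 2910 = 2746 m³.

V ≈ 2750 m³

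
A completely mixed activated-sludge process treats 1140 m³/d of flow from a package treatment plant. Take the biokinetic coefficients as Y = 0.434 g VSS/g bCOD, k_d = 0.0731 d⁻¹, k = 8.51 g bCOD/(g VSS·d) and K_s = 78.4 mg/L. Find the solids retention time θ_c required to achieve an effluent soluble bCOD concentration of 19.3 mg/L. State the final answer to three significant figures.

θ_c ≈ 1.52 d

From 1/θ_c = Y·k·S/(K_s + S) − k_d: Y·k·S/(K_s+S) = 0.434 × 8.51 × 19.3 / (78.4 + 19.3) = 0.7296 d⁻¹.
Then 1/θ_c = μ − k_d = 0.7296 − 0.0731 = 0.6565 d⁻¹, giving θ_c = 1.523 d.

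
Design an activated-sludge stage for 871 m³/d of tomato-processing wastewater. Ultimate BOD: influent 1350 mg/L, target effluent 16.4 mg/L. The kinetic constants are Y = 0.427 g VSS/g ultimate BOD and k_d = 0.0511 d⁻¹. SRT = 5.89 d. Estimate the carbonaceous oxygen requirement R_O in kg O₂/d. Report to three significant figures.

Observed yield with endogenous decay: Y_obs = Y / (1 + k_d·θ_c) = 0.427 / (1 + 0.0511 × 5.89) = 0.427 / 1.301 = 0.3282 g VSS/g ultimate BOD.
Q·(S₀ − S) = 871 × (1350 − 16.4) × 10⁻³ = 1162 kg/d removed.
Net sludge production P_X = 0.3282 × 1162 = 381.2 kg VSS/d.
R_O = Q·(S₀ − S) − 1.42·P_X = 1162 − 1.42 × 381.2 = 620.2 kg O₂/d.

R_O ≈ 620 kg O₂/d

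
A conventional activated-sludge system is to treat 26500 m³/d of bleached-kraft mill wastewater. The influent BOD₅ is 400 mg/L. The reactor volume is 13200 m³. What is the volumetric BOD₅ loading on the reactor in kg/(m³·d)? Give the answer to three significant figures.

Volumetric loading L_v = Q·S₀ / V = 26500 × 400 g/m³ / 13200 m³ = 803.0 g/(m³·d) = 0.8030 kg BOD₅/(m³·d).

L_v ≈ 0.803 kg BOD₅/(m³·d)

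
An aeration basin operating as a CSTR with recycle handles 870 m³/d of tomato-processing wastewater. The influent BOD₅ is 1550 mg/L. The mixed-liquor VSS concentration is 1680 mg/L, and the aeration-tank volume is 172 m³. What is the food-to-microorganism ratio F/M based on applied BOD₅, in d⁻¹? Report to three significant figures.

F/M ≈ 4.67 d⁻¹

Food-to-microorganism ratio F/M = Q S₀ / (V X) = 870 × 1550 / (172.0 × 1680) = 4.667 d⁻¹.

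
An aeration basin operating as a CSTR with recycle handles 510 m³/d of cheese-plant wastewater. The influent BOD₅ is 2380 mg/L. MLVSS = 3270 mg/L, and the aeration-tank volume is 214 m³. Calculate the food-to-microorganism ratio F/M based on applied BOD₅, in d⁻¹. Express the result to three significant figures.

Food-to-microorganism ratio F/M = Q S₀ / (V X) = 510 × 2380 / (214.0 × 3270) = 1.735 d⁻¹.

F/M ≈ 1.73 d⁻¹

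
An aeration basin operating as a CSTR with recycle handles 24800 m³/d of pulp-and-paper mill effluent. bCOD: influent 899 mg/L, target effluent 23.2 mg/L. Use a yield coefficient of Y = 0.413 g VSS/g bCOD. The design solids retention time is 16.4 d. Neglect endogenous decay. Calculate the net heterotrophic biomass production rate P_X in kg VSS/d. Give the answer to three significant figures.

P_X ≈ 8970 kg VSS/d

With endogenous decay neglected, the observed yield equals the true yield: Y_obs = Y = 0.413 g VSS/g bCOD.
ΔS = 899 − 23.2 = 875.8 mg/L, so the substrate removal rate is 24800 × 875.8/1000 = 21720 kg bCOD/d.
So the net sludge growth is P_X = 0.4130 × 21720 = 8970 kg VSS/d.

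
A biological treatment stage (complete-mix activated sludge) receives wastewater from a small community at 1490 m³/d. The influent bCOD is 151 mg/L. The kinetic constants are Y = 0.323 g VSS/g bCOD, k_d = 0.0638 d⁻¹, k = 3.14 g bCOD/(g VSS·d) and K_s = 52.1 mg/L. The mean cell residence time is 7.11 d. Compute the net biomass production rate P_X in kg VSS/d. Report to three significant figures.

Effluent substrate depends only on kinetics and SRT: S = K_s(1 + k_d θ_c) / [θ_c(Yk − k_d) − 1] = 52.1 × (1 + 0.0638 × 7.11) / [7.11 × (0.323 × 3.14 − 0.0638) − 1] = 75.73 / 5.757 = 13.15 mg/L.
Correct the yield for decay: Y_obs = Y/(1 + k_d θ_c) = 0.323 / (1 + 0.0638 × 7.11) = 0.323 / 1.454 = 0.2222.
ΔS = 151 − 13.2 = 137.8 mg/L, so the substrate removal rate is 1490 × 137.8/1000 = 205.3 kg bCOD/d.
Net biomass production P_X = Y_obs × Q·(S₀ − S) = 0.2222 × 205.3 = 45.62 kg VSS/d.

P_X ≈ 45.6 kg VSS/d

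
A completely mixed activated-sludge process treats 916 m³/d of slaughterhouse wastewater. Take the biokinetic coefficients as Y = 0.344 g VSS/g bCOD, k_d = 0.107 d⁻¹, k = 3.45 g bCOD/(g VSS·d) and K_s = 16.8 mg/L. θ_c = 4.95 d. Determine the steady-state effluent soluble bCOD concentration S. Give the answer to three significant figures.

Effluent substrate depends only on kinetics and SRT: S = K_s(1 + k_d θ_c) / [θ_c(Yk − k_d) − 1] = 16.8 × (1 + 0.107 × 4.95) / [4.95 × (0.344 × 3.45 − 0.107) − 1] = 25.70 / 4.345 = 5.914 mg/L.

S ≈ 5.91 mg/L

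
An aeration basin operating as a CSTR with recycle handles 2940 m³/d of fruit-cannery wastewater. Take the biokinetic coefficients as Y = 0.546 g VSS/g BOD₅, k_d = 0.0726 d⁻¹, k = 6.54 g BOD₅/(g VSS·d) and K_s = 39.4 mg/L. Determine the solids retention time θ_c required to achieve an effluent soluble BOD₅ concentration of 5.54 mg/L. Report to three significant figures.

θ_c ≈ 2.72 d

From 1/θ_c = Y·k·S/(K_s + S) − k_d: Y·k·S/(K_s+S) = 0.546 × 6.54 × 5.54 / (39.4 + 5.54) = 0.4402 d⁻¹.
Then 1/θ_c = μ − k_d = 0.4402 − 0.0726 = 0.3676 d⁻¹, giving θ_c = 2.720 d.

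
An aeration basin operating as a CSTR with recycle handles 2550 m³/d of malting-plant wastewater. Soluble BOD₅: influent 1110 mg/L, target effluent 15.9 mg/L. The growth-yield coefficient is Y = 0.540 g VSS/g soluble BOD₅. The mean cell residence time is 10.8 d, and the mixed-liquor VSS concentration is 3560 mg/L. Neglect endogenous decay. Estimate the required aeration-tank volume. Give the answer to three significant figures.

Biomass mass balance (decay neglected): V·X = Y·Q·(S₀ − S)·θ_c, so V = 0.540 × 2550 × (1110 − 15.9) × 10.8 / 3560 = 4571 m³.

V ≈ 4570 m³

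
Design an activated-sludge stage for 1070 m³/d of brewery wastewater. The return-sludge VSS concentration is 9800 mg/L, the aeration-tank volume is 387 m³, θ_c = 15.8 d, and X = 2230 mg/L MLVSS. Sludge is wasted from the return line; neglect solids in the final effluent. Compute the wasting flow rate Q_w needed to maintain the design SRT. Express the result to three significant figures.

Q_w ≈ 5.57 m³/d

Wasting from the return line (neglecting effluent solids): Q_w = V·X / (θ_c·X_r) = 387.0 × 2230 / (15.8 × 9800) = 5.574 m³/d.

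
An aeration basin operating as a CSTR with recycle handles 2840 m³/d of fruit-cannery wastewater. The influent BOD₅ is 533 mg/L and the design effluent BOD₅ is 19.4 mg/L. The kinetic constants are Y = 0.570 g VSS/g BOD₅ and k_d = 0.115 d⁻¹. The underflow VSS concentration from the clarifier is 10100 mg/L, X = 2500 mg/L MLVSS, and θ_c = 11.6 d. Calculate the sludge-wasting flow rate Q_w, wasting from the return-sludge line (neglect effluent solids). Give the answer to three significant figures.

Q_w ≈ 35.3 m³/d

Rearranging the biomass balance for a CMAS with decay, V = Y·Q·ΔS·θ_c / [X·(1+k_d θ_c)] = 0.570 × 2840 × (533 − 19.4) × 11.6 / [2500 × (1 + 0.115 × 11.6)] = 9.64×10^6 / 5835 = 1653 m³.
Q_w = (V·X)/(θ_c X_r) = 1653 × 2500 / (11.6 × 10100) = 35.27 m³/d.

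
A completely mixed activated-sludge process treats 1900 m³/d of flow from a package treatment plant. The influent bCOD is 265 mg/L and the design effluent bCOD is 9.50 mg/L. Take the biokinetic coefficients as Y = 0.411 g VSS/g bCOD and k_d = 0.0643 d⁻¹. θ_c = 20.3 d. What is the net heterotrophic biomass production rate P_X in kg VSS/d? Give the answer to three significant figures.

P_X ≈ 86.5 kg VSS/d

Y_obs = Y / (1 + k_d θ_c) = 0.411 / (1 + 0.0643 × 20.3) = 0.411 / 2.305 = 0.1783.
Substrate removed = Q·(S₀ − S) = 1900 m³/d × (265 − 9.50) g/m³ = 4.85×10^5 g/d = 485.4 kg/d.
P_X = Y_obs · Q(S₀ − S) = 0.1783 × 485.4 = 86.55 kg VSS/d.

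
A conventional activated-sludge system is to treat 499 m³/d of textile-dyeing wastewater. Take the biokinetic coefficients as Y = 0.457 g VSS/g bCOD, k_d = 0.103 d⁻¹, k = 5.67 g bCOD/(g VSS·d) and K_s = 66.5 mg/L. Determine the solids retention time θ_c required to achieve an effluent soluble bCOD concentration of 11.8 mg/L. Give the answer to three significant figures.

From 1/θ_c = Y·k·S/(K_s + S) − k_d: Y·k·S/(K_s+S) = 0.457 × 5.67 × 11.8 / (66.5 + 11.8) = 0.3905 d⁻¹.
θ_c = 1/(μ − k_d) = 1/(0.3905 − 0.103) = 1/0.2875 = 3.478 d.

θ_c ≈ 3.48 d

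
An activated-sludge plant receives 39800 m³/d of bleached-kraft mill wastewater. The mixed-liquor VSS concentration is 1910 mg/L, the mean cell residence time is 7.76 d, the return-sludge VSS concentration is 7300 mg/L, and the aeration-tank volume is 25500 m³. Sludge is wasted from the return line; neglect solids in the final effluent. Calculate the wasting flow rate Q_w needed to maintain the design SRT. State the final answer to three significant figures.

Q_w ≈ 860 m³/d

θ_c = V·X/(Q_w·X_r) when wasting from the recycle, so Q_w = V·X/(θ_c·X_r) = 25500 × 1910 / (7.76 × 7300) = 859.8 m³/d.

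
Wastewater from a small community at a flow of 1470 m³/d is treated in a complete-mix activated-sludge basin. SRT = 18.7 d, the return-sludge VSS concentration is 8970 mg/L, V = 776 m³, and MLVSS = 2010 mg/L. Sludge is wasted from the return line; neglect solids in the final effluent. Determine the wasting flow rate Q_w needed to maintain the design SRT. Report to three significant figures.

Wasting from the return line (neglecting effluent solids): Q_w = V·X / (θ_c·X_r) = 776.0 × 2010 / (18.7 × 8970) = 9.299 m³/d.

Q_w ≈ 9.30 m³/d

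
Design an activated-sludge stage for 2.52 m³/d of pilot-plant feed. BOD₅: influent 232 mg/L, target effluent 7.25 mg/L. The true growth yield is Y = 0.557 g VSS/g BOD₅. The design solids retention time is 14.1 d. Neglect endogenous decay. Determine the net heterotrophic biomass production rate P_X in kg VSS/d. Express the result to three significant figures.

P_X ≈ 0.315 kg VSS/d

With endogenous decay neglected, the observed yield equals the true yield: Y_obs = Y = 0.557 g VSS/g BOD₅.
Q·(S₀ − S) = 2.52 × (232 − 7.25) × 10⁻³ = 0.5664 kg/d removed.
Biomass produced: P_X = Y_obs·Q·ΔS = 0.5570 × 0.5664 ≈ 0.3155 kg VSS/d.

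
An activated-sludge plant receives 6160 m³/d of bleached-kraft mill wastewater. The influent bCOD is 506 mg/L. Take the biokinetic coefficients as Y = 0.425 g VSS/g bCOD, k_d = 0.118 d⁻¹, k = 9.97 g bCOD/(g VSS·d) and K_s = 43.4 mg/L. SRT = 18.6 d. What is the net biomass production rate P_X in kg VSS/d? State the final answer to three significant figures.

P_X ≈ 413 kg VSS/d

Effluent substrate depends only on kinetics and SRT: S = K_s(1 + k_d θ_c) / [θ_c(Yk − k_d) − 1] = 43.4 × (1 + 0.118 × 18.6) / [18.6 × (0.425 × 9.97 − 0.118) − 1] = 138.7 / 75.62 = 1.834 mg/L.
Y_obs = Y / (1 + k_d θ_c) = 0.425 / (1 + 0.118 × 18.6) = 0.425 / 3.195 = 0.1330.
Mass of bCOD removed per day: Q(S₀ − S) = 6160 × 504.2 g/m³ = 3106 kg/d.
So the net sludge growth is P_X = 0.1330 × 3106 = 413.1 kg VSS/d.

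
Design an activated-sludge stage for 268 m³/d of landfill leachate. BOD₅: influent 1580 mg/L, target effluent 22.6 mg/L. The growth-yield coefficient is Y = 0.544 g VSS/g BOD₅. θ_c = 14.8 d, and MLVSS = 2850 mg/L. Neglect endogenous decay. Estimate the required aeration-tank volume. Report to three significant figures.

Biomass mass balance (decay neglected): V·X = Y·Q·(S₀ − S)·θ_c, so V = 0.544 × 268 × (1580 − 22.6) × 14.8 / 2850 = 1179 m³.

V ≈ 1180 m³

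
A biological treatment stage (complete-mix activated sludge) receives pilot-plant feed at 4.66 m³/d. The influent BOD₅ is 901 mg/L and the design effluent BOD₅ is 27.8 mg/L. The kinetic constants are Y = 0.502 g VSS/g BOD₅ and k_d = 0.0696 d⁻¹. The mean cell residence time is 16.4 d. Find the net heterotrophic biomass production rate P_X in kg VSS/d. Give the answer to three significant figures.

The observed yield is Y_obs = Y/(1 + k_d·θ_c) = 0.502 / (1 + 0.0696 × 16.4) = 0.502 / 2.141 = 0.2344 g VSS per g BOD₅ removed.
Mass of BOD₅ removed per day: Q(S₀ − S) = 4.66 × 873.2 g/m³ = 4.069 kg/d.
P_X = Y_obs · Q(S₀ − S) = 0.2344 × 4.069 = 0.9539 kg VSS/d.

P_X ≈ 0.954 kg VSS/d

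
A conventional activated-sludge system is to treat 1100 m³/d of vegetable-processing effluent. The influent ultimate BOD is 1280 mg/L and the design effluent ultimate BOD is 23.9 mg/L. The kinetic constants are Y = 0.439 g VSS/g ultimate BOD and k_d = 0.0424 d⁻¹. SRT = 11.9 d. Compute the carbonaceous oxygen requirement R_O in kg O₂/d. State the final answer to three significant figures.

Correct the yield for decay: Y_obs = Y/(1 + k_d θ_c) = 0.439 / (1 + 0.0424 × 11.9) = 0.439 / 1.505 = 0.2918.
Substrate removed = Q·(S₀ − S) = 1100 m³/d × (1280 − 23.9) g/m³ = 1.38×10^6 g/d = 1382 kg/d.
P_X = Y_obs·Q·(S₀ − S) = 0.2918 × 1382 = 403.2 kg VSS/d.
R_O = Q·(S₀ − S) − 1.42·P_X = 1382 − 1.42 × 403.2 = 809.2 kg O₂/d.

R_O ≈ 809 kg O₂/d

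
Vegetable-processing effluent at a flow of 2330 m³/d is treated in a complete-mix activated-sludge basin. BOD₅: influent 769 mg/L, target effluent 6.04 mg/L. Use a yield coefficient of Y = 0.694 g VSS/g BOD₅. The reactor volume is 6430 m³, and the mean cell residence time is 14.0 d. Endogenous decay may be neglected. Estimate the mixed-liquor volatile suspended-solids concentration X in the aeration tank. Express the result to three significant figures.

Without decay, X = Y Q (S₀−S) θ_c / V = 0.694 × 2330 × (769 − 6.04) × 14.0 / 6430 = 2686 mg/L.

X ≈ 2690 mg/L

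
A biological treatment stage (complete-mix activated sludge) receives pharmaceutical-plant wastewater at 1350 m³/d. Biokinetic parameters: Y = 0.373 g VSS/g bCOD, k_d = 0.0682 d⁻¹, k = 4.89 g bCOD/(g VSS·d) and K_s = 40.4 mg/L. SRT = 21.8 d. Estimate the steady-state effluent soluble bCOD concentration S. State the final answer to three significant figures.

For a completely mixed reactor with recycle the Lawrence–McCarty relation gives S = K_s·(1 + k_d·θ_c) / [θ_c·(Y·k − k_d) − 1] = 40.4 × (1 + 0.0682 × 21.8) / [21.8 × (0.373 × 4.89 − 0.0682) − 1] = 100.5 / 37.28 = 2.695 mg/L.

S ≈ 2.70 mg/L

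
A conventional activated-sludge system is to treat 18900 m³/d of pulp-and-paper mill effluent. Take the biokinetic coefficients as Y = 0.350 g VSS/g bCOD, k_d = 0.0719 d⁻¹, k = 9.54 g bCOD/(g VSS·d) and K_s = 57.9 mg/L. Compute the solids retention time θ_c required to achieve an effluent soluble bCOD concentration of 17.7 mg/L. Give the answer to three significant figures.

From 1/θ_c = Y·k·S/(K_s + S) − k_d: Y·k·S/(K_s+S) = 0.350 × 9.54 × 17.7 / (57.9 + 17.7) = 0.7817 d⁻¹.
1/θ_c = 0.7817 − 0.0719 = 0.7098 d⁻¹, so θ_c = 1.409 d.

θ_c ≈ 1.41 d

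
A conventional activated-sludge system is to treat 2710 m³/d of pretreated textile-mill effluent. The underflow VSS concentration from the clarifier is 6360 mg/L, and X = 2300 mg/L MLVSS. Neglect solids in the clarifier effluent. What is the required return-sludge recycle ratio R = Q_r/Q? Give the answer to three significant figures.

R ≈ 0.567

R = Q_r/Q = X/(X_r − X) = 2300 / (6360 − 2300) = 0.5665.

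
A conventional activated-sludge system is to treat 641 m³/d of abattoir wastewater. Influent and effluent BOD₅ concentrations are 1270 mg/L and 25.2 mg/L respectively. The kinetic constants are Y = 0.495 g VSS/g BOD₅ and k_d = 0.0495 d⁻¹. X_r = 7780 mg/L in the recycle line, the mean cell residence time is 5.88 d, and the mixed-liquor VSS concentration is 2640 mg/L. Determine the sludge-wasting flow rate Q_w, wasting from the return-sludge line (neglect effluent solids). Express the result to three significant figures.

Q_w ≈ 39.3 m³/d

Steady-state biomass mass balance: V·X·(1 + k_d·θ_c) = Y·Q·(S₀ − S)·θ_c, so V = 0.495 × 641 × (1270 − 25.2) × 5.88 / [2640 × (1 + 0.0495 × 5.88)] = 2.32×10^6 / 3408 = 681.4 m³.
Wasting from the return line (neglecting effluent solids): Q_w = V·X / (θ_c·X_r) = 681.4 × 2640 / (5.88 × 7780) = 39.32 m³/d.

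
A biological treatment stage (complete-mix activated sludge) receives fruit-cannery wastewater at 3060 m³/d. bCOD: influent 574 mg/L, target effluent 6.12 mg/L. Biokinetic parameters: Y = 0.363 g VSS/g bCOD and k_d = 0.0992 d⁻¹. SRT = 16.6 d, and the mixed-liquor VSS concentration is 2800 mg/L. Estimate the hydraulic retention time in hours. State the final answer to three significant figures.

From the SRT design equation V = Y Q (S₀−S) θ_c / [X (1 + k_d θ_c)] = 0.363 × 3060 × (574 − 6.12) × 16.6 / [2800 × (1 + 0.0992 × 16.6)] = 1.05×10^7 / 7411 = 1413 m³.
HRT = V/Q = 1413 m³ / 3060 m³·d⁻¹ = 0.4617 d × 24 = 11.08 h.

τ ≈ 11.1 h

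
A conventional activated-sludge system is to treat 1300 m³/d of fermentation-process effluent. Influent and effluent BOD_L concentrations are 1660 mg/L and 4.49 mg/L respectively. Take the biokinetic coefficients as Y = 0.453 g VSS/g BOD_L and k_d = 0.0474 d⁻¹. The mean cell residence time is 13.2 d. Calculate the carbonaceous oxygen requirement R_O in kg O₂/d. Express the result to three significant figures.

R_O ≈ 1300 kg O₂/d

Correct the yield for decay: Y_obs = Y/(1 + k_d θ_c) = 0.453 / (1 + 0.0474 × 13.2) = 0.453 / 1.626 = 0.2787.
ΔS = 1660 − 4.49 = 1656 mg/L, so the substrate removal rate is 1300 × 1656/1000 = 2152 kg BOD_L/d.
P_X = Y_obs·Q·(S₀ − S) = 0.2787 × 2152 = 599.7 kg VSS/d.
R_O = Q·ΔS − 1.42 P_X = 2152 − 851.6 = 1301 kg O₂/d.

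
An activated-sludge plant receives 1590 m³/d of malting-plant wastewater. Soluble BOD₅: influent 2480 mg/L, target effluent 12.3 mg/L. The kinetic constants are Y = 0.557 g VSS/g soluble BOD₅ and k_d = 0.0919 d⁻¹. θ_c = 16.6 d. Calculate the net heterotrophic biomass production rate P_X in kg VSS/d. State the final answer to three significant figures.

P_X ≈ 865 kg VSS/d

Observed yield with endogenous decay: Y_obs = Y / (1 + k_d·θ_c) = 0.557 / (1 + 0.0919 × 16.6) = 0.557 / 2.526 = 0.2205 g VSS/g soluble BOD₅.
Substrate removed = Q·(S₀ − S) = 1590 m³/d × (2480 − 12.3) g/m³ = 3.92×10^6 g/d = 3924 kg/d.
Net biomass production P_X = Y_obs × Q·(S₀ − S) = 0.2205 × 3924 = 865.3 kg VSS/d.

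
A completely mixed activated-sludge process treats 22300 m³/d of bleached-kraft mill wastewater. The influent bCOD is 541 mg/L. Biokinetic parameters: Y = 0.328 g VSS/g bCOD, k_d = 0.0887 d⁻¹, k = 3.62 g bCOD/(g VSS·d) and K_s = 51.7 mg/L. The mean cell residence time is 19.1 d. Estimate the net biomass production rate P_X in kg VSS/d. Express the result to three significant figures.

Effluent substrate depends only on kinetics and SRT: S = K_s(1 + k_d θ_c) / [θ_c(Yk − k_d) − 1] = 51.7 × (1 + 0.0887 × 19.1) / [19.1 × (0.328 × 3.62 − 0.0887) − 1] = 139.3 / 19.98 = 6.970 mg/L.
Y_obs = Y / (1 + k_d θ_c) = 0.328 / (1 + 0.0887 × 19.1) = 0.328 / 2.694 = 0.1217.
Substrate removed = Q·(S₀ − S) = 22300 m³/d × (541 − 6.97) g/m³ = 1.19×10^7 g/d = 11909 kg/d.
Net biomass production P_X = Y_obs × Q·(S₀ − S) = 0.1217 × 11909 = 1450 kg VSS/d.

P_X ≈ 1450 kg VSS/d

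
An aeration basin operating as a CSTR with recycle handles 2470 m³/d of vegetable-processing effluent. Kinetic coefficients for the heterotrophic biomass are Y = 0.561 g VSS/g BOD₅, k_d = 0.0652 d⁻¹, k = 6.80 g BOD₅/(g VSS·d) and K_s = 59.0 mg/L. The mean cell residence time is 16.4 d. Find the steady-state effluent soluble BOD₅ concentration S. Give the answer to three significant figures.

S ≈ 2.02 mg/L

For a completely mixed reactor with recycle the Lawrence–McCarty relation gives S = K_s·(1 + k_d·θ_c) / [θ_c·(Y·k − k_d) − 1] = 59.0 × (1 + 0.0652 × 16.4) / [16.4 × (0.561 × 6.80 − 0.0652) − 1] = 122.1 / 60.49 = 2.018 mg/L.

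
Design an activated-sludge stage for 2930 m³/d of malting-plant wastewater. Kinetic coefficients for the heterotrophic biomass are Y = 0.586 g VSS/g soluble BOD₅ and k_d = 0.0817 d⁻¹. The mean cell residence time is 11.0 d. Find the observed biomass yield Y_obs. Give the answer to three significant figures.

Y_obs ≈ 0.309 g VSS/g soluble BOD₅

Correct the yield for decay: Y_obs = Y/(1 + k_d θ_c) = 0.586 / (1 + 0.0817 × 11.0) = 0.586 / 1.899 = 0.3086.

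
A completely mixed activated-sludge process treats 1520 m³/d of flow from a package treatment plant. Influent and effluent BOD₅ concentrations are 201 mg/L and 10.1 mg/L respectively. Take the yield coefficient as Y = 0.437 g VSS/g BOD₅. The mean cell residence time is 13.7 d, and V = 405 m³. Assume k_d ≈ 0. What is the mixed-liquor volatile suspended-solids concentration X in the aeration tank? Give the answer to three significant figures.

X ≈ 4290 mg/L

Without decay, X = Y Q (S₀−S) θ_c / V = 0.437 × 1520 × (201 − 10.1) × 13.7 / 405 = 4289 mg/L.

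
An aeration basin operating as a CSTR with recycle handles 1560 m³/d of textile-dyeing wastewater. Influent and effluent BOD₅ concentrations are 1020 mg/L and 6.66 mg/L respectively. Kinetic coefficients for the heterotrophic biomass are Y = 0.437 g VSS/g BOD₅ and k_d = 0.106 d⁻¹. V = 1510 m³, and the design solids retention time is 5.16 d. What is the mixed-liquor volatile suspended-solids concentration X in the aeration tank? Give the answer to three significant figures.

X ≈ 1530 mg/L

From V·X·(1 + k_d·θ_c) = Y·Q·(S₀ − S)·θ_c: X = 0.437 × 1560 × (1020 − 6.66) × 5.16 / [1510 × (1 + 0.106 × 5.16)] = 1526 mg/L.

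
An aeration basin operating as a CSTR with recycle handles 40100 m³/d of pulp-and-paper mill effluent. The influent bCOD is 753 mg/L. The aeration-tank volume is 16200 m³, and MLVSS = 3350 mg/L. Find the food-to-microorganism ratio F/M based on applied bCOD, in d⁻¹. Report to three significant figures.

F/M ≈ 0.556 d⁻¹

Food-to-microorganism ratio F/M = Q S₀ / (V X) = 40100 × 753 / (16200 × 3350) = 0.5564 d⁻¹.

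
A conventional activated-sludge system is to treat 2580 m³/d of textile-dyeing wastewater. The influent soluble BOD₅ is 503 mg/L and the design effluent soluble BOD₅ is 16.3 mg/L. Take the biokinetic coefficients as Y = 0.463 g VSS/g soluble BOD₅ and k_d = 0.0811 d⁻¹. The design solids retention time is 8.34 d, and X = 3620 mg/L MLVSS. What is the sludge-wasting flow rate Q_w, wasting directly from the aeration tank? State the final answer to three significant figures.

Q_w ≈ 95.8 m³/d

From the SRT design equation V = Y Q (S₀−S) θ_c / [X (1 + k_d θ_c)] = 0.463 × 2580 × (503 − 16.3) × 8.34 / [3620 × (1 + 0.0811 × 8.34)] = 4.85×10^6 / 6068 = 799.0 m³.
Wasting from the aeration tank: Q_w = V / θ_c = 799.0 / 8.34 = 95.80 m³/d.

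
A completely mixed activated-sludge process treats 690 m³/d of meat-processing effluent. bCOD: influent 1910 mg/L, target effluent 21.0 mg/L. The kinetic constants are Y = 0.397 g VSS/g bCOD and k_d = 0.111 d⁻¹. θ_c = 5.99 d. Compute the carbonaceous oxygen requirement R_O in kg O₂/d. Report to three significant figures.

The observed yield is Y_obs = Y/(1 + k_d·θ_c) = 0.397 / (1 + 0.111 × 5.99) = 0.397 / 1.665 = 0.2385 g VSS per g bCOD removed.
Substrate removed = Q·(S₀ − S) = 690 m³/d × (1910 − 21.0) g/m³ = 1.3×10^6 g/d = 1303 kg/d.
Biomass synthesised: P_X = Y_obs × 1303 = 310.8 kg VSS/d.
R_O = Q·ΔS − 1.42 P_X = 1303 − 441.3 = 862.1 kg O₂/d.

R_O ≈ 862 kg O₂/d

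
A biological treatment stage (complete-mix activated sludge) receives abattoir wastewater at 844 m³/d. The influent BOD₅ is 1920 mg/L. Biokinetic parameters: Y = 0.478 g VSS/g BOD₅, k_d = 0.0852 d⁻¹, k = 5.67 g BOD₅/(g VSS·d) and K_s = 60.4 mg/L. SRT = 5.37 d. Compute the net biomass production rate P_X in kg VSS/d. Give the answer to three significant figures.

From the Monod/SRT balance for a CMAS, S = K_s·(1+k_d θ_c)/[θ_c·(Y k − k_d) − 1] = 60.4 × (1 + 0.0852 × 5.37) / [5.37 × (0.478 × 5.67 − 0.0852) − 1] = 88.03 / 13.10 = 6.722 mg/L.
Correct the yield for decay: Y_obs = Y/(1 + k_d θ_c) = 0.478 / (1 + 0.0852 × 5.37) = 0.478 / 1.458 = 0.3280.
Q·(S₀ − S) = 844 × (1920 − 6.72) × 10⁻³ = 1615 kg/d removed.
P_X = Y_obs · Q(S₀ − S) = 0.3280 × 1615 = 529.6 kg VSS/d.

P_X ≈ 530 kg VSS/d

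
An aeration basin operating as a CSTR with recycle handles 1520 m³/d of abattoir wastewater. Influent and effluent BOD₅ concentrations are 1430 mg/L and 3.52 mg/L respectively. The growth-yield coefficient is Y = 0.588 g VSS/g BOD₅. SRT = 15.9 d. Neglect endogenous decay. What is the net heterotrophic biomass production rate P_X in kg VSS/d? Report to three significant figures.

Since k_d ≈ 0, Y_obs = Y = 0.588 g VSS/g BOD₅.
Q·(S₀ − S) = 1520 × (1430 − 3.52) × 10⁻³ = 2168 kg/d removed.
Biomass produced: P_X = Y_obs·Q·ΔS = 0.5880 × 2168 ≈ 1275 kg VSS/d.

P_X ≈ 1270 kg VSS/d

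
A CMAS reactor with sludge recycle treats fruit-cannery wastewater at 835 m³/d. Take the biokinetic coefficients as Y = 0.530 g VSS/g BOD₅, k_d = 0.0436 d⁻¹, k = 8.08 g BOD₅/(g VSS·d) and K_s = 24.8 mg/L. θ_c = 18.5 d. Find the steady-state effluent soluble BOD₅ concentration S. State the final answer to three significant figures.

Effluent substrate depends only on kinetics and SRT: S = K_s(1 + k_d θ_c) / [θ_c(Yk − k_d) − 1] = 24.8 × (1 + 0.0436 × 18.5) / [18.5 × (0.530 × 8.08 − 0.0436) − 1] = 44.80 / 77.42 = 0.5787 mg/L.

S ≈ 0.579 mg/L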